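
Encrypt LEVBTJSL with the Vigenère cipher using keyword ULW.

Repeat the key across the message: ULWULWUL
L(11)+U(20): 31≡5 → F
E(4)+L(11): 15 → P
V(21)+W(22): 43≡17 → R
B(1)+U(20): 21 → V
T(19)+L(11): 30≡4 → E
J(9)+W(22): 31≡5 → F
S(18)+U(20): 38≡12 → M
L(11)+L(11): 22 → W

FPRVEFMW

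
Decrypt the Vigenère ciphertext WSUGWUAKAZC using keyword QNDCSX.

Repeat the key across the ciphertext: QNDCSXQNDCS
W(22)−Q(16): 6 → G
S(18)−N(13): 5 → F
U(20)−D(3): 17 → R
G(6)−C(2): 4 → E
W(22)−S(18): 4 → E
U(20)−X(23): -3≡23 → X
A(0)−Q(16): -16≡10 → K
K(10)−N(13): -3≡23 → X
A(0)−D(3): -3≡23 → X
Z(25)−C(2): 23 → X
C(2)−S(18): -16≡10 → K

GFREEXKXXXK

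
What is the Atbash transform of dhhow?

d(3) → w(22)
h(7) → s(18)
h(7) → s(18)
o(14) → l(11)
w(22) → d(3)

wssld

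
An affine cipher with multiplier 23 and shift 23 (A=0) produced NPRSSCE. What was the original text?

MUCTTHP

The inverse of 23 mod 26 is 17, since 23·17=391≡1. Apply D(y)=17·(y−23) mod 26:
N(13): 17·(13−23)=-170≡12 → M
P(15): 17·(15−23)=-136≡20 → U
R(17): 17·(17−23)=-102≡2 → C
S(18): 17·(18−23)=-85≡19 → T
S(18): 17·(18−23)=-85≡19 → T
C(2): 17·(2−23)=-357≡7 → H
E(4): 17·(4−23)=-323≡15 → P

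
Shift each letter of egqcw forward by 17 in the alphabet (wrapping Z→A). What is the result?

vxhtn

e(4): 4+17=21 → v
g(6): 6+17=23 → x
q(16): 16+17=33≡7 → h
c(2): 2+17=19 → t
w(22): 22+17=39≡13 → n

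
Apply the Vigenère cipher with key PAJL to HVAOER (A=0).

WVJZTR

Repeat the key across the message: PAJLPA
H(7)+P(15): 22 → W
V(21)+A(0): 21 → V
A(0)+J(9): 9 → J
O(14)+L(11): 25 → Z
E(4)+P(15): 19 → T
R(17)+A(0): 17 → R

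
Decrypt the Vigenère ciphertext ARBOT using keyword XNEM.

DEXCW

Repeat the key across the ciphertext: XNEMX
A(0)−X(23): -23≡3 → D
R(17)−N(13): 4 → E
B(1)−E(4): -3≡23 → X
O(14)−M(12): 2 → C
T(19)−X(23): -4≡22 → W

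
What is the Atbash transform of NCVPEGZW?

MXEKVTAD

N(13) → M(12)
C(2) → X(23)
V(21) → E(4)
P(15) → K(10)
E(4) → V(21)
G(6) → T(19)
Z(25) → A(0)
W(22) → D(3)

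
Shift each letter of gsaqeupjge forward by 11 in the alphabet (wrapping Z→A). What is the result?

g(6): 6+11=17 → r
s(18): 18+11=29≡3 → d
a(0): 0+11=11 → l
q(16): 16+11=27≡1 → b
e(4): 4+11=15 → p
u(20): 20+11=31≡5 → f
p(15): 15+11=26≡0 → a
j(9): 9+11=20 → u
g(6): 6+11=17 → r
e(4): 4+11=15 → p

rdlbpfaurp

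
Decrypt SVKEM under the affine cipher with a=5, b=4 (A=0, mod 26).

The inverse of 5 mod 26 is 21, since 5·21=105≡1. Apply D(y)=21·(y−4) mod 26:
S(18): 21·(18−4)=294≡8 → I
V(21): 21·(21−4)=357≡19 → T
K(10): 21·(10−4)=126≡22 → W
E(4): 21·(4−4)=0 → A
M(12): 21·(12−4)=168≡12 → M

ITWAM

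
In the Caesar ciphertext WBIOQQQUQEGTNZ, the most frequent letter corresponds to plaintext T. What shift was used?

23

The most frequent ciphertext letter is Q (appears 4 times).
Q is position 16; T is position 19.
Shift = -3≡23.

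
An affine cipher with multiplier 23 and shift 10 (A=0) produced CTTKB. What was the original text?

The inverse of 23 mod 26 is 17, since 23·17=391≡1. Apply D(y)=17·(y−10) mod 26:
C(2): 17·(2−10)=-136≡20 → U
T(19): 17·(19−10)=153≡23 → X
T(19): 17·(19−10)=153≡23 → X
K(10): 17·(10−10)=0 → A
B(1): 17·(1−10)=-153≡3 → D

UXXAD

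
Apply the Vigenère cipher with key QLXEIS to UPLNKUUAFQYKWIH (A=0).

Repeat the key across the message: QLXEISQLXEISQLX
U(20)+Q(16): 36≡10 → K
P(15)+L(11): 26≡0 → A
L(11)+X(23): 34≡8 → I
N(13)+E(4): 17 → R
K(10)+I(8): 18 → S
U(20)+S(18): 38≡12 → M
U(20)+Q(16): 36≡10 → K
A(0)+L(11): 11 → L
F(5)+X(23): 28≡2 → C
Q(16)+E(4): 20 → U
Y(24)+I(8): 32≡6 → G
K(10)+S(18): 28≡2 → C
W(22)+Q(16): 38≡12 → M
I(8)+L(11): 19 → T
H(7)+X(23): 30≡4 → E

KAIRSMKLCUGCMTE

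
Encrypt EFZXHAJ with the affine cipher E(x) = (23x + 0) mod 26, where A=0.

OLDJFAZ

E(4): 23·4+0=92≡14 → O
F(5): 23·5+0=115≡11 → L
Z(25): 23·25+0=575≡3 → D
X(23): 23·23+0=529≡9 → J
H(7): 23·7+0=161≡5 → F
A(0): 23·0+0=0 → A
J(9): 23·9+0=207≡25 → Z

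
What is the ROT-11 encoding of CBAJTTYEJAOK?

NMLUEEJPULZV

C(2): 2+11=13 → N
B(1): 1+11=12 → M
A(0): 0+11=11 → L
J(9): 9+11=20 → U
T(19): 19+11=30≡4 → E
T(19): 19+11=30≡4 → E
Y(24): 24+11=35≡9 → J
E(4): 4+11=15 → P
J(9): 9+11=20 → U
A(0): 0+11=11 → L
O(14): 14+11=25 → Z
K(10): 10+11=21 → V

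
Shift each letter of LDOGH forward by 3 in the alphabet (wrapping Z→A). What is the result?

L(11): 11+3=14 → O
D(3): 3+3=6 → G
O(14): 14+3=17 → R
G(6): 6+3=9 → J
H(7): 7+3=10 → K

OGRJK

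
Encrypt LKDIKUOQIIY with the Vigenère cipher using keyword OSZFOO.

Repeat the key across the message: OSZFOOOSZFO
L(11)+O(14): 25 → Z
K(10)+S(18): 28≡2 → C
D(3)+Z(25): 28≡2 → C
I(8)+F(5): 13 → N
K(10)+O(14): 24 → Y
U(20)+O(14): 34≡8 → I
O(14)+O(14): 28≡2 → C
Q(16)+S(18): 34≡8 → I
I(8)+Z(25): 33≡7 → H
I(8)+F(5): 13 → N
Y(24)+O(14): 38≡12 → M

ZCCNYICIHNM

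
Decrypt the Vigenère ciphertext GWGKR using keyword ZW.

HAHOS

Repeat the key across the ciphertext: ZWZWZ
G(6)−Z(25): -19≡7 → H
W(22)−W(22): 0 → A
G(6)−Z(25): -19≡7 → H
K(10)−W(22): -12≡14 → O
R(17)−Z(25): -8≡18 → S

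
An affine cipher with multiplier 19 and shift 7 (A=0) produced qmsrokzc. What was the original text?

vdrgzhqx

The inverse of 19 mod 26 is 11, since 19·11=209≡1. Apply D(y)=11·(y−7) mod 26:
q(16): 11·(16−7)=99≡21 → v
m(12): 11·(12−7)=55≡3 → d
s(18): 11·(18−7)=121≡17 → r
r(17): 11·(17−7)=110≡6 → g
o(14): 11·(14−7)=77≡25 → z
k(10): 11·(10−7)=33≡7 → h
z(25): 11·(25−7)=198≡16 → q
c(2): 11·(2−7)=-55≡23 → x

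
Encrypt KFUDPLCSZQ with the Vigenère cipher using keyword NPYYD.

XUSBSYRQXT

Repeat the key across the message: NPYYDNPYYD
K(10)+N(13): 23 → X
F(5)+P(15): 20 → U
U(20)+Y(24): 44≡18 → S
D(3)+Y(24): 27≡1 → B
P(15)+D(3): 18 → S
L(11)+N(13): 24 → Y
C(2)+P(15): 17 → R
S(18)+Y(24): 42≡16 → Q
Z(25)+Y(24): 49≡23 → X
Q(16)+D(3): 19 → T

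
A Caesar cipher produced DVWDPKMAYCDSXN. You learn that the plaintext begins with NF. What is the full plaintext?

From the crib: D(3)−N(13)=-10≡16, so the shift is 16.
Subtract 16 from each ciphertext letter:
D(3): 3−16=-13≡13 → N
V(21): 21−16=5 → F
W(22): 22−16=6 → G
D(3): 3−16=-13≡13 → N
P(15): 15−16=-1≡25 → Z
K(10): 10−16=-6≡20 → U
M(12): 12−16=-4≡22 → W
A(0): 0−16=-16≡10 → K
Y(24): 24−16=8 → I
C(2): 2−16=-14≡12 → M
D(3): 3−16=-13≡13 → N
S(18): 18−16=2 → C
X(23): 23−16=7 → H
N(13): 13−16=-3≡23 → X

NFGNZUWKIMNCHX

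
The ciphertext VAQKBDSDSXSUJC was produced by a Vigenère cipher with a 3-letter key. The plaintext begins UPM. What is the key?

Subtract each crib letter from the matching ciphertext letter (mod 26):
V(21)−U(20)=1 → B
A(0)−P(15)=-15≡11 → L
Q(16)−M(12)=4 → E

BLE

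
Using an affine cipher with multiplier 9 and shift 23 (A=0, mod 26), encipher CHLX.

C(2): 9·2+23=41≡15 → P
H(7): 9·7+23=86≡8 → I
L(11): 9·11+23=122≡18 → S
X(23): 9·23+23=230≡22 → W

PISW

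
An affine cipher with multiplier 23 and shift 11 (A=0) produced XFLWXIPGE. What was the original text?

WCAFWBQTL

The inverse of 23 mod 26 is 17, since 23·17=391≡1. Apply D(y)=17·(y−11) mod 26:
X(23): 17·(23−11)=204≡22 → W
F(5): 17·(5−11)=-102≡2 → C
L(11): 17·(11−11)=0 → A
W(22): 17·(22−11)=187≡5 → F
X(23): 17·(23−11)=204≡22 → W
I(8): 17·(8−11)=-51≡1 → B
P(15): 17·(15−11)=68≡16 → Q
G(6): 17·(6−11)=-85≡19 → T
E(4): 17·(4−11)=-119≡11 → L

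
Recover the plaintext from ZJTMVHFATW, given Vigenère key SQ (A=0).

HTBWDRNKBG

Repeat the key across the ciphertext: SQSQSQSQSQ
Z(25)−S(18): 7 → H
J(9)−Q(16): -7≡19 → T
T(19)−S(18): 1 → B
M(12)−Q(16): -4≡22 → W
V(21)−S(18): 3 → D
H(7)−Q(16): -9≡17 → R
F(5)−S(18): -13≡13 → N
A(0)−Q(16): -16≡10 → K
T(19)−S(18): 1 → B
W(22)−Q(16): 6 → G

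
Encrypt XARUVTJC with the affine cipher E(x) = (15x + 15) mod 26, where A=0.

X(23): 15·23+15=360≡22 → W
A(0): 15·0+15=15 → P
R(17): 15·17+15=270≡10 → K
U(20): 15·20+15=315≡3 → D
V(21): 15·21+15=330≡18 → S
T(19): 15·19+15=300≡14 → O
J(9): 15·9+15=150≡20 → U
C(2): 15·2+15=45≡19 → T

WPKDSOUT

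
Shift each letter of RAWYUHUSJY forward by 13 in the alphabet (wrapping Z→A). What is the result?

R(17): 17+13=30≡4 → E
A(0): 0+13=13 → N
W(22): 22+13=35≡9 → J
Y(24): 24+13=37≡11 → L
U(20): 20+13=33≡7 → H
H(7): 7+13=20 → U
U(20): 20+13=33≡7 → H
S(18): 18+13=31≡5 → F
J(9): 9+13=22 → W
Y(24): 24+13=37≡11 → L

ENJLHUHFWL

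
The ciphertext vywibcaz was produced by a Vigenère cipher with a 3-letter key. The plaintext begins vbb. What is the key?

Subtract each crib letter from the matching ciphertext letter (mod 26):
v(21)−v(21)=0 → a
y(24)−b(1)=23 → x
w(22)−b(1)=21 → v

axv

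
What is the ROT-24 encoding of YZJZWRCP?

Y(24): 24+24=48≡22 → W
Z(25): 25+24=49≡23 → X
J(9): 9+24=33≡7 → H
Z(25): 25+24=49≡23 → X
W(22): 22+24=46≡20 → U
R(17): 17+24=41≡15 → P
C(2): 2+24=26≡0 → A
P(15): 15+24=39≡13 → N

WXHXUPAN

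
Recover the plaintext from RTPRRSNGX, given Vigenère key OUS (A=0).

DZXDXAZMF

Repeat the key across the ciphertext: OUSOUSOUS
R(17)−O(14): 3 → D
T(19)−U(20): -1≡25 → Z
P(15)−S(18): -3≡23 → X
R(17)−O(14): 3 → D
R(17)−U(20): -3≡23 → X
S(18)−S(18): 0 → A
N(13)−O(14): -1≡25 → Z
G(6)−U(20): -14≡12 → M
X(23)−S(18): 5 → F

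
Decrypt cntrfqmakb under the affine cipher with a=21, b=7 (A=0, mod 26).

beiyqtzrpw

The inverse of 21 mod 26 is 5, since 21·5=105≡1. Apply D(y)=5·(y−7) mod 26:
c(2): 5·(2−7)=-25≡1 → b
n(13): 5·(13−7)=30≡4 → e
t(19): 5·(19−7)=60≡8 → i
r(17): 5·(17−7)=50≡24 → y
f(5): 5·(5−7)=-10≡16 → q
q(16): 5·(16−7)=45≡19 → t
m(12): 5·(12−7)=25 → z
a(0): 5·(0−7)=-35≡17 → r
k(10): 5·(10−7)=15 → p
b(1): 5·(1−7)=-30≡22 → w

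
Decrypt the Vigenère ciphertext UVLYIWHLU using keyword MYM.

Repeat the key across the ciphertext: MYMMYMMYM
U(20)−M(12): 8 → I
V(21)−Y(24): -3≡23 → X
L(11)−M(12): -1≡25 → Z
Y(24)−M(12): 12 → M
I(8)−Y(24): -16≡10 → K
W(22)−M(12): 10 → K
H(7)−M(12): -5≡21 → V
L(11)−Y(24): -13≡13 → N
U(20)−M(12): 8 → I

IXZMKKVNI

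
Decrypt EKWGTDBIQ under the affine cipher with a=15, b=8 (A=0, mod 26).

The inverse of 15 mod 26 is 7, since 15·7=105≡1. Apply D(y)=7·(y−8) mod 26:
E(4): 7·(4−8)=-28≡24 → Y
K(10): 7·(10−8)=14 → O
W(22): 7·(22−8)=98≡20 → U
G(6): 7·(6−8)=-14≡12 → M
T(19): 7·(19−8)=77≡25 → Z
D(3): 7·(3−8)=-35≡17 → R
B(1): 7·(1−8)=-49≡3 → D
I(8): 7·(8−8)=0 → A
Q(16): 7·(16−8)=56≡4 → E

YOUMZRDAE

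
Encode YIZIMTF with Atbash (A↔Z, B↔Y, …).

Y(24) → B(1)
I(8) → R(17)
Z(25) → A(0)
I(8) → R(17)
M(12) → N(13)
T(19) → G(6)
F(5) → U(20)

BRARNGU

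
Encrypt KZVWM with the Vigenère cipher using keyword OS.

YRJOA

Repeat the key across the message: OSOSO
K(10)+O(14): 24 → Y
Z(25)+S(18): 43≡17 → R
V(21)+O(14): 35≡9 → J
W(22)+S(18): 40≡14 → O
M(12)+O(14): 26≡0 → A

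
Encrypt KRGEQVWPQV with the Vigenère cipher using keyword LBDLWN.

VSJPMIHQTG

Repeat the key across the message: LBDLWNLBDL
K(10)+L(11): 21 → V
R(17)+B(1): 18 → S
G(6)+D(3): 9 → J
E(4)+L(11): 15 → P
Q(16)+W(22): 38≡12 → M
V(21)+N(13): 34≡8 → I
W(22)+L(11): 33≡7 → H
P(15)+B(1): 16 → Q
Q(16)+D(3): 19 → T
V(21)+L(11): 32≡6 → G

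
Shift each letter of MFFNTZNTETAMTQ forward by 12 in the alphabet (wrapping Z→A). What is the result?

M(12): 12+12=24 → Y
F(5): 5+12=17 → R
F(5): 5+12=17 → R
N(13): 13+12=25 → Z
T(19): 19+12=31≡5 → F
Z(25): 25+12=37≡11 → L
N(13): 13+12=25 → Z
T(19): 19+12=31≡5 → F
E(4): 4+12=16 → Q
T(19): 19+12=31≡5 → F
A(0): 0+12=12 → M
M(12): 12+12=24 → Y
T(19): 19+12=31≡5 → F
Q(16): 16+12=28≡2 → C

YRRZFLZFQFMYFC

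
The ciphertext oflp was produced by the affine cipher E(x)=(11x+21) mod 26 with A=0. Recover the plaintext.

xisq

The inverse of 11 mod 26 is 19, since 11·19=209≡1. Apply D(y)=19·(y−21) mod 26:
o(14): 19·(14−21)=-133≡23 → x
f(5): 19·(5−21)=-304≡8 → i
l(11): 19·(11−21)=-190≡18 → s
p(15): 19·(15−21)=-114≡16 → q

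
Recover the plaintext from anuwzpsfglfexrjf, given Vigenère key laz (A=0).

Repeat the key across the ciphertext: lazlazlazlazlazl
a(0)−l(11): -11≡15 → p
n(13)−a(0): 13 → n
u(20)−z(25): -5≡21 → v
w(22)−l(11): 11 → l
z(25)−a(0): 25 → z
p(15)−z(25): -10≡16 → q
s(18)−l(11): 7 → h
f(5)−a(0): 5 → f
g(6)−z(25): -19≡7 → h
l(11)−l(11): 0 → a
f(5)−a(0): 5 → f
e(4)−z(25): -21≡5 → f
x(23)−l(11): 12 → m
r(17)−a(0): 17 → r
j(9)−z(25): -16≡10 → k
f(5)−l(11): -6≡20 → u

pnvlzqhfhaffmrku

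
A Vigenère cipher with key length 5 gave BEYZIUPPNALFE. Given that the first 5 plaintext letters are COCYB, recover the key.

ZQWBH

Subtract each crib letter from the matching ciphertext letter (mod 26):
B(1)−C(2)=-1≡25 → Z
E(4)−O(14)=-10≡16 → Q
Y(24)−C(2)=22 → W
Z(25)−Y(24)=1 → B
I(8)−B(1)=7 → H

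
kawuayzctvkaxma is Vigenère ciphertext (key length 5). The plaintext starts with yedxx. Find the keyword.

mwtxd

Subtract each crib letter from the matching ciphertext letter (mod 26):
k(10)−y(24)=-14≡12 → m
a(0)−e(4)=-4≡22 → w
w(22)−d(3)=19 → t
u(20)−x(23)=-3≡23 → x
a(0)−x(23)=-23≡3 → d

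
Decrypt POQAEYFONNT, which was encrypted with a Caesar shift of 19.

WVXHLFMVUUA

P(15): 15−19=-4≡22 → W
O(14): 14−19=-5≡21 → V
Q(16): 16−19=-3≡23 → X
A(0): 0−19=-19≡7 → H
E(4): 4−19=-15≡11 → L
Y(24): 24−19=5 → F
F(5): 5−19=-14≡12 → M
O(14): 14−19=-5≡21 → V
N(13): 13−19=-6≡20 → U
N(13): 13−19=-6≡20 → U
T(19): 19−19=0 → A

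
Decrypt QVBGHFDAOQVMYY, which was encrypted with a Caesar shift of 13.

DIOTUSQNBDIZLL

Q(16): 16−13=3 → D
V(21): 21−13=8 → I
B(1): 1−13=-12≡14 → O
G(6): 6−13=-7≡19 → T
H(7): 7−13=-6≡20 → U
F(5): 5−13=-8≡18 → S
D(3): 3−13=-10≡16 → Q
A(0): 0−13=-13≡13 → N
O(14): 14−13=1 → B
Q(16): 16−13=3 → D
V(21): 21−13=8 → I
M(12): 12−13=-1≡25 → Z
Y(24): 24−13=11 → L
Y(24): 24−13=11 → L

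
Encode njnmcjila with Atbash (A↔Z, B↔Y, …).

n(13) → m(12)
j(9) → q(16)
n(13) → m(12)
m(12) → n(13)
c(2) → x(23)
j(9) → q(16)
i(8) → r(17)
l(11) → o(14)
a(0) → z(25)

mqmnxqroz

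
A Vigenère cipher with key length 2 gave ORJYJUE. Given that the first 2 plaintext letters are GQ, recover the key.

IB

Subtract each crib letter from the matching ciphertext letter (mod 26):
O(14)−G(6)=8 → I
R(17)−Q(16)=1 → B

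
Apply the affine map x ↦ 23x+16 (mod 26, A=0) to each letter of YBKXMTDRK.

Y(24): 23·24+16=568≡22 → W
B(1): 23·1+16=39≡13 → N
K(10): 23·10+16=246≡12 → M
X(23): 23·23+16=545≡25 → Z
M(12): 23·12+16=292≡6 → G
T(19): 23·19+16=453≡11 → L
D(3): 23·3+16=85≡7 → H
R(17): 23·17+16=407≡17 → R
K(10): 23·10+16=246≡12 → M

WNMZGLHRM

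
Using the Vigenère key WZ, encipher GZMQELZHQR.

Repeat the key across the message: WZWZWZWZWZ
G(6)+W(22): 28≡2 → C
Z(25)+Z(25): 50≡24 → Y
M(12)+W(22): 34≡8 → I
Q(16)+Z(25): 41≡15 → P
E(4)+W(22): 26≡0 → A
L(11)+Z(25): 36≡10 → K
Z(25)+W(22): 47≡21 → V
H(7)+Z(25): 32≡6 → G
Q(16)+W(22): 38≡12 → M
R(17)+Z(25): 42≡16 → Q

CYIPAKVGMQ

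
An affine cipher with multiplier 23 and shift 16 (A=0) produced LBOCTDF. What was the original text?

TFSWZNV

The inverse of 23 mod 26 is 17, since 23·17=391≡1. Apply D(y)=17·(y−16) mod 26:
L(11): 17·(11−16)=-85≡19 → T
B(1): 17·(1−16)=-255≡5 → F
O(14): 17·(14−16)=-34≡18 → S
C(2): 17·(2−16)=-238≡22 → W
T(19): 17·(19−16)=51≡25 → Z
D(3): 17·(3−16)=-221≡13 → N
F(5): 17·(5−16)=-187≡21 → V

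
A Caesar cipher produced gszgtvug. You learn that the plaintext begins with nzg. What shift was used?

19

From the crib: g(6)−n(13)=-7≡19, so the shift is 19.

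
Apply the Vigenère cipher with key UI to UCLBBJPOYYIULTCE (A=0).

OKFJVRJWSGCCFBWM

Repeat the key across the message: UIUIUIUIUIUIUIUI
U(20)+U(20): 40≡14 → O
C(2)+I(8): 10 → K
L(11)+U(20): 31≡5 → F
B(1)+I(8): 9 → J
B(1)+U(20): 21 → V
J(9)+I(8): 17 → R
P(15)+U(20): 35≡9 → J
O(14)+I(8): 22 → W
Y(24)+U(20): 44≡18 → S
Y(24)+I(8): 32≡6 → G
I(8)+U(20): 28≡2 → C
U(20)+I(8): 28≡2 → C
L(11)+U(20): 31≡5 → F
T(19)+I(8): 27≡1 → B
C(2)+U(20): 22 → W
E(4)+I(8): 12 → M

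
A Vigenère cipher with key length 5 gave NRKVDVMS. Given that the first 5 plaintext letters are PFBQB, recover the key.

YMJFC

Subtract each crib letter from the matching ciphertext letter (mod 26):
N(13)−P(15)=-2≡24 → Y
R(17)−F(5)=12 → M
K(10)−B(1)=9 → J
V(21)−Q(16)=5 → F
D(3)−B(1)=2 → C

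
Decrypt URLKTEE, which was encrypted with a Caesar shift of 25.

U(20): 20−25=-5≡21 → V
R(17): 17−25=-8≡18 → S
L(11): 11−25=-14≡12 → M
K(10): 10−25=-15≡11 → L
T(19): 19−25=-6≡20 → U
E(4): 4−25=-21≡5 → F
E(4): 4−25=-21≡5 → F

VSMLUFF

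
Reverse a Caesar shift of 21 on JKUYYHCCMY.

OPZDDMHHRD

J(9): 9−21=-12≡14 → O
K(10): 10−21=-11≡15 → P
U(20): 20−21=-1≡25 → Z
Y(24): 24−21=3 → D
Y(24): 24−21=3 → D
H(7): 7−21=-14≡12 → M
C(2): 2−21=-19≡7 → H
C(2): 2−21=-19≡7 → H
M(12): 12−21=-9≡17 → R
Y(24): 24−21=3 → D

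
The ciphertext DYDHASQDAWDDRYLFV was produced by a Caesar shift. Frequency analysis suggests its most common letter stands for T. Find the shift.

The most frequent ciphertext letter is D (appears 5 times).
D is position 3; T is position 19.
Shift = -16≡10.

10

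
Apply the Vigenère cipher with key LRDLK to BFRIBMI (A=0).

MWUTLXZ

Repeat the key across the message: LRDLKLR
B(1)+L(11): 12 → M
F(5)+R(17): 22 → W
R(17)+D(3): 20 → U
I(8)+L(11): 19 → T
B(1)+K(10): 11 → L
M(12)+L(11): 23 → X
I(8)+R(17): 25 → Z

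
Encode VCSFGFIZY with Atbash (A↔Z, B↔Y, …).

EXHUTURAB

V(21) → E(4)
C(2) → X(23)
S(18) → H(7)
F(5) → U(20)
G(6) → T(19)
F(5) → U(20)
I(8) → R(17)
Z(25) → A(0)
Y(24) → B(1)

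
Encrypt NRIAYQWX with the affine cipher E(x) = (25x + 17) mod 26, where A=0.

N(13): 25·13+17=342≡4 → E
R(17): 25·17+17=442≡0 → A
I(8): 25·8+17=217≡9 → J
A(0): 25·0+17=17 → R
Y(24): 25·24+17=617≡19 → T
Q(16): 25·16+17=417≡1 → B
W(22): 25·22+17=567≡21 → V
X(23): 25·23+17=592≡20 → U

EAJRTBVU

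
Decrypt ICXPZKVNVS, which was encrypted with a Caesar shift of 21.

NHCUEPASAX

I(8): 8−21=-13≡13 → N
C(2): 2−21=-19≡7 → H
X(23): 23−21=2 → C
P(15): 15−21=-6≡20 → U
Z(25): 25−21=4 → E
K(10): 10−21=-11≡15 → P
V(21): 21−21=0 → A
N(13): 13−21=-8≡18 → S
V(21): 21−21=0 → A
S(18): 18−21=-3≡23 → X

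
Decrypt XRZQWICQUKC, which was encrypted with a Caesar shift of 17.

GAIZFRLZDTL

X(23): 23−17=6 → G
R(17): 17−17=0 → A
Z(25): 25−17=8 → I
Q(16): 16−17=-1≡25 → Z
W(22): 22−17=5 → F
I(8): 8−17=-9≡17 → R
C(2): 2−17=-15≡11 → L
Q(16): 16−17=-1≡25 → Z
U(20): 20−17=3 → D
K(10): 10−17=-7≡19 → T
C(2): 2−17=-15≡11 → L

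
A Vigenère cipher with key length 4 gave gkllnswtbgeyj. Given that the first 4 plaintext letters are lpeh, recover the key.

vvhe

Subtract each crib letter from the matching ciphertext letter (mod 26):
g(6)−l(11)=-5≡21 → v
k(10)−p(15)=-5≡21 → v
l(11)−e(4)=7 → h
l(11)−h(7)=4 → e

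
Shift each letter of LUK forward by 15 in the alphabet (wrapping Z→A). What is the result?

AJZ

L(11): 11+15=26≡0 → A
U(20): 20+15=35≡9 → J
K(10): 10+15=25 → Z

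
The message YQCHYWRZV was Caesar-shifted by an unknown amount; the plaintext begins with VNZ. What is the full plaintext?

From the crib: Y(24)−V(21)=3, so the shift is 3.
Subtract 3 from each ciphertext letter:
Y(24): 24−3=21 → V
Q(16): 16−3=13 → N
C(2): 2−3=-1≡25 → Z
H(7): 7−3=4 → E
Y(24): 24−3=21 → V
W(22): 22−3=19 → T
R(17): 17−3=14 → O
Z(25): 25−3=22 → W
V(21): 21−3=18 → S

VNZEVTOWS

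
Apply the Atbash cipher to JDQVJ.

J(9) → Q(16)
D(3) → W(22)
Q(16) → J(9)
V(21) → E(4)
J(9) → Q(16)

QWJEQ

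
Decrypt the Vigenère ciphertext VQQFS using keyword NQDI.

IANXF

Repeat the key across the ciphertext: NQDIN
V(21)−N(13): 8 → I
Q(16)−Q(16): 0 → A
Q(16)−D(3): 13 → N
F(5)−I(8): -3≡23 → X
S(18)−N(13): 5 → F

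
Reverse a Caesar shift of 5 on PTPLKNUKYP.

KOKGFIPFTK

P(15): 15−5=10 → K
T(19): 19−5=14 → O
P(15): 15−5=10 → K
L(11): 11−5=6 → G
K(10): 10−5=5 → F
N(13): 13−5=8 → I
U(20): 20−5=15 → P
K(10): 10−5=5 → F
Y(24): 24−5=19 → T
P(15): 15−5=10 → K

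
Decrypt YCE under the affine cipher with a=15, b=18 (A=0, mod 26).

The inverse of 15 mod 26 is 7, since 15·7=105≡1. Apply D(y)=7·(y−18) mod 26:
Y(24): 7·(24−18)=42≡16 → Q
C(2): 7·(2−18)=-112≡18 → S
E(4): 7·(4−18)=-98≡6 → G

QSG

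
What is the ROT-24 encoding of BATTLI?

ZYRRJG

B(1): 1+24=25 → Z
A(0): 0+24=24 → Y
T(19): 19+24=43≡17 → R
T(19): 19+24=43≡17 → R
L(11): 11+24=35≡9 → J
I(8): 8+24=32≡6 → G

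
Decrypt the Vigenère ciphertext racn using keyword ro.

Repeat the key across the ciphertext: roro
r(17)−r(17): 0 → a
a(0)−o(14): -14≡12 → m
c(2)−r(17): -15≡11 → l
n(13)−o(14): -1≡25 → z

amlz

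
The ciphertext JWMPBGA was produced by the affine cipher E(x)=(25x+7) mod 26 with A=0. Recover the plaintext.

YLVSGBH

The inverse of 25 mod 26 is 25, since 25·25=625≡1. Apply D(y)=25·(y−7) mod 26:
J(9): 25·(9−7)=50≡24 → Y
W(22): 25·(22−7)=375≡11 → L
M(12): 25·(12−7)=125≡21 → V
P(15): 25·(15−7)=200≡18 → S
B(1): 25·(1−7)=-150≡6 → G
G(6): 25·(6−7)=-25≡1 → B
A(0): 25·(0−7)=-175≡7 → H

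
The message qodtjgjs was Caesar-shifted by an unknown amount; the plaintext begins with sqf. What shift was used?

24

From the crib: q(16)−s(18)=-2≡24, so the shift is 24.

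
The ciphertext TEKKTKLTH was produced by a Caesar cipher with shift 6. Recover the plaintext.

NYEENEFNB

T(19): 19−6=13 → N
E(4): 4−6=-2≡24 → Y
K(10): 10−6=4 → E
K(10): 10−6=4 → E
T(19): 19−6=13 → N
K(10): 10−6=4 → E
L(11): 11−6=5 → F
T(19): 19−6=13 → N
H(7): 7−6=1 → B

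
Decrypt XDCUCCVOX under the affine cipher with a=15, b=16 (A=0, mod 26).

The inverse of 15 mod 26 is 7, since 15·7=105≡1. Apply D(y)=7·(y−16) mod 26:
X(23): 7·(23−16)=49≡23 → X
D(3): 7·(3−16)=-91≡13 → N
C(2): 7·(2−16)=-98≡6 → G
U(20): 7·(20−16)=28≡2 → C
C(2): 7·(2−16)=-98≡6 → G
C(2): 7·(2−16)=-98≡6 → G
V(21): 7·(21−16)=35≡9 → J
O(14): 7·(14−16)=-14≡12 → M
X(23): 7·(23−16)=49≡23 → X

XNGCGGJMX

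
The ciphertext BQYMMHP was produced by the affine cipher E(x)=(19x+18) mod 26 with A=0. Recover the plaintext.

VEOMMJT

The inverse of 19 mod 26 is 11, since 19·11=209≡1. Apply D(y)=11·(y−18) mod 26:
B(1): 11·(1−18)=-187≡21 → V
Q(16): 11·(16−18)=-22≡4 → E
Y(24): 11·(24−18)=66≡14 → O
M(12): 11·(12−18)=-66≡12 → M
M(12): 11·(12−18)=-66≡12 → M
H(7): 11·(7−18)=-121≡9 → J
P(15): 11·(15−18)=-33≡19 → T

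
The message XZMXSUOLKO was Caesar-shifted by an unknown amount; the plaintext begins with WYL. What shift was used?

1

From the crib: X(23)−W(22)=1, so the shift is 1.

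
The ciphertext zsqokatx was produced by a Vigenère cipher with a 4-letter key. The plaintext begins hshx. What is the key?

sajr

Subtract each crib letter from the matching ciphertext letter (mod 26):
z(25)−h(7)=18 → s
s(18)−s(18)=0 → a
q(16)−h(7)=9 → j
o(14)−x(23)=-9≡17 → r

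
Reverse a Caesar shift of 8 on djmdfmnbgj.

vbevxeftyb

d(3): 3−8=-5≡21 → v
j(9): 9−8=1 → b
m(12): 12−8=4 → e
d(3): 3−8=-5≡21 → v
f(5): 5−8=-3≡23 → x
m(12): 12−8=4 → e
n(13): 13−8=5 → f
b(1): 1−8=-7≡19 → t
g(6): 6−8=-2≡24 → y
j(9): 9−8=1 → b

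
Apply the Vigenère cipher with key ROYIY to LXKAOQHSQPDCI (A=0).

CLIIMHVQYNUQG

Repeat the key across the message: ROYIYROYIYROY
L(11)+R(17): 28≡2 → C
X(23)+O(14): 37≡11 → L
K(10)+Y(24): 34≡8 → I
A(0)+I(8): 8 → I
O(14)+Y(24): 38≡12 → M
Q(16)+R(17): 33≡7 → H
H(7)+O(14): 21 → V
S(18)+Y(24): 42≡16 → Q
Q(16)+I(8): 24 → Y
P(15)+Y(24): 39≡13 → N
D(3)+R(17): 20 → U
C(2)+O(14): 16 → Q
I(8)+Y(24): 32≡6 → G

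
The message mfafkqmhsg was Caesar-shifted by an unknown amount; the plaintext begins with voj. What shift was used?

17

From the crib: m(12)−v(21)=-9≡17, so the shift is 17.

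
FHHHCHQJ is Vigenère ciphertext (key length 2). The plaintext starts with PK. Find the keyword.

QX

Subtract each crib letter from the matching ciphertext letter (mod 26):
F(5)−P(15)=-10≡16 → Q
H(7)−K(10)=-3≡23 → X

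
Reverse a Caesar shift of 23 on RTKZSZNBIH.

UWNCVCQELK

R(17): 17−23=-6≡20 → U
T(19): 19−23=-4≡22 → W
K(10): 10−23=-13≡13 → N
Z(25): 25−23=2 → C
S(18): 18−23=-5≡21 → V
Z(25): 25−23=2 → C
N(13): 13−23=-10≡16 → Q
B(1): 1−23=-22≡4 → E
I(8): 8−23=-15≡11 → L
H(7): 7−23=-16≡10 → K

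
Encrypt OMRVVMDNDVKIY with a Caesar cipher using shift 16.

O(14): 14+16=30≡4 → E
M(12): 12+16=28≡2 → C
R(17): 17+16=33≡7 → H
V(21): 21+16=37≡11 → L
V(21): 21+16=37≡11 → L
M(12): 12+16=28≡2 → C
D(3): 3+16=19 → T
N(13): 13+16=29≡3 → D
D(3): 3+16=19 → T
V(21): 21+16=37≡11 → L
K(10): 10+16=26≡0 → A
I(8): 8+16=24 → Y
Y(24): 24+16=40≡14 → O

ECHLLCTDTLAYO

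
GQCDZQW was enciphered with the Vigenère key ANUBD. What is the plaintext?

GDICWQJ

Repeat the key across the ciphertext: ANUBDAN
G(6)−A(0): 6 → G
Q(16)−N(13): 3 → D
C(2)−U(20): -18≡8 → I
D(3)−B(1): 2 → C
Z(25)−D(3): 22 → W
Q(16)−A(0): 16 → Q
W(22)−N(13): 9 → J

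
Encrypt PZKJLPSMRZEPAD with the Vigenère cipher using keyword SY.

HXCHDNKKJXWNSB

Repeat the key across the message: SYSYSYSYSYSYSY
P(15)+S(18): 33≡7 → H
Z(25)+Y(24): 49≡23 → X
K(10)+S(18): 28≡2 → C
J(9)+Y(24): 33≡7 → H
L(11)+S(18): 29≡3 → D
P(15)+Y(24): 39≡13 → N
S(18)+S(18): 36≡10 → K
M(12)+Y(24): 36≡10 → K
R(17)+S(18): 35≡9 → J
Z(25)+Y(24): 49≡23 → X
E(4)+S(18): 22 → W
P(15)+Y(24): 39≡13 → N
A(0)+S(18): 18 → S
D(3)+Y(24): 27≡1 → B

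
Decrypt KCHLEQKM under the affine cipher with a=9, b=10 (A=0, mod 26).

ACRDISAG

The inverse of 9 mod 26 is 3, since 9·3=27≡1. Apply D(y)=3·(y−10) mod 26:
K(10): 3·(10−10)=0 → A
C(2): 3·(2−10)=-24≡2 → C
H(7): 3·(7−10)=-9≡17 → R
L(11): 3·(11−10)=3 → D
E(4): 3·(4−10)=-18≡8 → I
Q(16): 3·(16−10)=18 → S
K(10): 3·(10−10)=0 → A
M(12): 3·(12−10)=6 → G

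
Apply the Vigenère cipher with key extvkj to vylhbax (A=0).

zvecljb

Repeat the key across the message: extvkje
v(21)+e(4): 25 → z
y(24)+x(23): 47≡21 → v
l(11)+t(19): 30≡4 → e
h(7)+v(21): 28≡2 → c
b(1)+k(10): 11 → l
a(0)+j(9): 9 → j
x(23)+e(4): 27≡1 → b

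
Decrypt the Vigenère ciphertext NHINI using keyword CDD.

Repeat the key across the ciphertext: CDDCD
N(13)−C(2): 11 → L
H(7)−D(3): 4 → E
I(8)−D(3): 5 → F
N(13)−C(2): 11 → L
I(8)−D(3): 5 → F

LEFLF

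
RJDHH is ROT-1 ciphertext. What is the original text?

QICGG

R(17): 17−1=16 → Q
J(9): 9−1=8 → I
D(3): 3−1=2 → C
H(7): 7−1=6 → G
H(7): 7−1=6 → G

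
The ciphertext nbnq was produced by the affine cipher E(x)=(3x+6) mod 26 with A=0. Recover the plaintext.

lhlm

The inverse of 3 mod 26 is 9, since 3·9=27≡1. Apply D(y)=9·(y−6) mod 26:
n(13): 9·(13−6)=63≡11 → l
b(1): 9·(1−6)=-45≡7 → h
n(13): 9·(13−6)=63≡11 → l
q(16): 9·(16−6)=90≡12 → m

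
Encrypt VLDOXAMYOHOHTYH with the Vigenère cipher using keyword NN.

Repeat the key across the message: NNNNNNNNNNNNNNN
V(21)+N(13): 34≡8 → I
L(11)+N(13): 24 → Y
D(3)+N(13): 16 → Q
O(14)+N(13): 27≡1 → B
X(23)+N(13): 36≡10 → K
A(0)+N(13): 13 → N
M(12)+N(13): 25 → Z
Y(24)+N(13): 37≡11 → L
O(14)+N(13): 27≡1 → B
H(7)+N(13): 20 → U
O(14)+N(13): 27≡1 → B
H(7)+N(13): 20 → U
T(19)+N(13): 32≡6 → G
Y(24)+N(13): 37≡11 → L
H(7)+N(13): 20 → U

IYQBKNZLBUBUGLU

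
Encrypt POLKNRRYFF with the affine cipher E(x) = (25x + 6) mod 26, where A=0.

P(15): 25·15+6=381≡17 → R
O(14): 25·14+6=356≡18 → S
L(11): 25·11+6=281≡21 → V
K(10): 25·10+6=256≡22 → W
N(13): 25·13+6=331≡19 → T
R(17): 25·17+6=431≡15 → P
R(17): 25·17+6=431≡15 → P
Y(24): 25·24+6=606≡8 → I
F(5): 25·5+6=131≡1 → B
F(5): 25·5+6=131≡1 → B

RSVWTPPIBB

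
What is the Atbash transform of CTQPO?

XGJKL

C(2) → X(23)
T(19) → G(6)
Q(16) → J(9)
P(15) → K(10)
O(14) → L(11)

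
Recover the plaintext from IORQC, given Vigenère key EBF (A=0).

ENMMB

Repeat the key across the ciphertext: EBFEB
I(8)−E(4): 4 → E
O(14)−B(1): 13 → N
R(17)−F(5): 12 → M
Q(16)−E(4): 12 → M
C(2)−B(1): 1 → B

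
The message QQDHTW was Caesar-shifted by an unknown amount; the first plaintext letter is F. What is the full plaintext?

FFSWIL

From the crib: Q(16)−F(5)=11, so the shift is 11.
Subtract 11 from each ciphertext letter:
Q(16): 16−11=5 → F
Q(16): 16−11=5 → F
D(3): 3−11=-8≡18 → S
H(7): 7−11=-4≡22 → W
T(19): 19−11=8 → I
W(22): 22−11=11 → L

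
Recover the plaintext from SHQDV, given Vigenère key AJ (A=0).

Repeat the key across the ciphertext: AJAJA
S(18)−A(0): 18 → S
H(7)−J(9): -2≡24 → Y
Q(16)−A(0): 16 → Q
D(3)−J(9): -6≡20 → U
V(21)−A(0): 21 → V

SYQUV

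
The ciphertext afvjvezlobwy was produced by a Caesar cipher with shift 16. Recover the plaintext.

a(0): 0−16=-16≡10 → k
f(5): 5−16=-11≡15 → p
v(21): 21−16=5 → f
j(9): 9−16=-7≡19 → t
v(21): 21−16=5 → f
e(4): 4−16=-12≡14 → o
z(25): 25−16=9 → j
l(11): 11−16=-5≡21 → v
o(14): 14−16=-2≡24 → y
b(1): 1−16=-15≡11 → l
w(22): 22−16=6 → g
y(24): 24−16=8 → i

kpftfojvylgi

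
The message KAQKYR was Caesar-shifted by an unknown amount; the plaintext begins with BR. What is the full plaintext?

From the crib: K(10)−B(1)=9, so the shift is 9.
Subtract 9 from each ciphertext letter:
K(10): 10−9=1 → B
A(0): 0−9=-9≡17 → R
Q(16): 16−9=7 → H
K(10): 10−9=1 → B
Y(24): 24−9=15 → P
R(17): 17−9=8 → I

BRHBPI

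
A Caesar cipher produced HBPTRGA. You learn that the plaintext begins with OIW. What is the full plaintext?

OIWAYNH

From the crib: H(7)−O(14)=-7≡19, so the shift is 19.
Subtract 19 from each ciphertext letter:
H(7): 7−19=-12≡14 → O
B(1): 1−19=-18≡8 → I
P(15): 15−19=-4≡22 → W
T(19): 19−19=0 → A
R(17): 17−19=-2≡24 → Y
G(6): 6−19=-13≡13 → N
A(0): 0−19=-19≡7 → H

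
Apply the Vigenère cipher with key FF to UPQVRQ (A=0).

Repeat the key across the message: FFFFFF
U(20)+F(5): 25 → Z
P(15)+F(5): 20 → U
Q(16)+F(5): 21 → V
V(21)+F(5): 26≡0 → A
R(17)+F(5): 22 → W
Q(16)+F(5): 21 → V

ZUVAWV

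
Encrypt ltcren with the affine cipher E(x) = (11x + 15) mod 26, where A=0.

l(11): 11·11+15=136≡6 → g
t(19): 11·19+15=224≡16 → q
c(2): 11·2+15=37≡11 → l
r(17): 11·17+15=202≡20 → u
e(4): 11·4+15=59≡7 → h
n(13): 11·13+15=158≡2 → c

gqluhc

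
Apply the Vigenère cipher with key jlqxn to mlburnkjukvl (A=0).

Repeat the key across the message: jlqxnjlqxnjl
m(12)+j(9): 21 → v
l(11)+l(11): 22 → w
b(1)+q(16): 17 → r
u(20)+x(23): 43≡17 → r
r(17)+n(13): 30≡4 → e
n(13)+j(9): 22 → w
k(10)+l(11): 21 → v
j(9)+q(16): 25 → z
u(20)+x(23): 43≡17 → r
k(10)+n(13): 23 → x
v(21)+j(9): 30≡4 → e
l(11)+l(11): 22 → w

vwrrewvzrxew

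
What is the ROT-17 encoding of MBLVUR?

M(12): 12+17=29≡3 → D
B(1): 1+17=18 → S
L(11): 11+17=28≡2 → C
V(21): 21+17=38≡12 → M
U(20): 20+17=37≡11 → L
R(17): 17+17=34≡8 → I

DSCMLI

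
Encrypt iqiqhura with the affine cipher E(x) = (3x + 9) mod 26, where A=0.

hfhferij

i(8): 3·8+9=33≡7 → h
q(16): 3·16+9=57≡5 → f
i(8): 3·8+9=33≡7 → h
q(16): 3·16+9=57≡5 → f
h(7): 3·7+9=30≡4 → e
u(20): 3·20+9=69≡17 → r
r(17): 3·17+9=60≡8 → i
a(0): 3·0+9=9 → j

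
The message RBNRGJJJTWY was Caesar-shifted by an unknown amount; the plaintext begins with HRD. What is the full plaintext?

HRDHWZZZJMO

From the crib: R(17)−H(7)=10, so the shift is 10.
Subtract 10 from each ciphertext letter:
R(17): 17−10=7 → H
B(1): 1−10=-9≡17 → R
N(13): 13−10=3 → D
R(17): 17−10=7 → H
G(6): 6−10=-4≡22 → W
J(9): 9−10=-1≡25 → Z
J(9): 9−10=-1≡25 → Z
J(9): 9−10=-1≡25 → Z
T(19): 19−10=9 → J
W(22): 22−10=12 → M
Y(24): 24−10=14 → O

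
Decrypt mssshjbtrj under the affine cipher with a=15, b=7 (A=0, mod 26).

The inverse of 15 mod 26 is 7, since 15·7=105≡1. Apply D(y)=7·(y−7) mod 26:
m(12): 7·(12−7)=35≡9 → j
s(18): 7·(18−7)=77≡25 → z
s(18): 7·(18−7)=77≡25 → z
s(18): 7·(18−7)=77≡25 → z
h(7): 7·(7−7)=0 → a
j(9): 7·(9−7)=14 → o
b(1): 7·(1−7)=-42≡10 → k
t(19): 7·(19−7)=84≡6 → g
r(17): 7·(17−7)=70≡18 → s
j(9): 7·(9−7)=14 → o

jzzzaokgso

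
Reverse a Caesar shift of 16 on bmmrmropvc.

b(1): 1−16=-15≡11 → l
m(12): 12−16=-4≡22 → w
m(12): 12−16=-4≡22 → w
r(17): 17−16=1 → b
m(12): 12−16=-4≡22 → w
r(17): 17−16=1 → b
o(14): 14−16=-2≡24 → y
p(15): 15−16=-1≡25 → z
v(21): 21−16=5 → f
c(2): 2−16=-14≡12 → m

lwwbwbyzfm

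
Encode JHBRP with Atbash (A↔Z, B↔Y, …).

J(9) → Q(16)
H(7) → S(18)
B(1) → Y(24)
R(17) → I(8)
P(15) → K(10)

QSYIK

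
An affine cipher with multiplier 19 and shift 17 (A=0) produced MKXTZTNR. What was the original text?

XBOWKWIA

The inverse of 19 mod 26 is 11, since 19·11=209≡1. Apply D(y)=11·(y−17) mod 26:
M(12): 11·(12−17)=-55≡23 → X
K(10): 11·(10−17)=-77≡1 → B
X(23): 11·(23−17)=66≡14 → O
T(19): 11·(19−17)=22 → W
Z(25): 11·(25−17)=88≡10 → K
T(19): 11·(19−17)=22 → W
N(13): 11·(13−17)=-44≡8 → I
R(17): 11·(17−17)=0 → A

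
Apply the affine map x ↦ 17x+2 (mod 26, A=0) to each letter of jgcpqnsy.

j(9): 17·9+2=155≡25 → z
g(6): 17·6+2=104≡0 → a
c(2): 17·2+2=36≡10 → k
p(15): 17·15+2=257≡23 → x
q(16): 17·16+2=274≡14 → o
n(13): 17·13+2=223≡15 → p
s(18): 17·18+2=308≡22 → w
y(24): 17·24+2=410≡20 → u

zakxopwu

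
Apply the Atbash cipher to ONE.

LMV

O(14) → L(11)
N(13) → M(12)
E(4) → V(21)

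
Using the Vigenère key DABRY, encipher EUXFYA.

Repeat the key across the message: DABRYD
E(4)+D(3): 7 → H
U(20)+A(0): 20 → U
X(23)+B(1): 24 → Y
F(5)+R(17): 22 → W
Y(24)+Y(24): 48≡22 → W
A(0)+D(3): 3 → D

HUYWWD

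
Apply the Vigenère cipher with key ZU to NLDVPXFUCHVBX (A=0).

MFCPOREOBBUVW

Repeat the key across the message: ZUZUZUZUZUZUZ
N(13)+Z(25): 38≡12 → M
L(11)+U(20): 31≡5 → F
D(3)+Z(25): 28≡2 → C
V(21)+U(20): 41≡15 → P
P(15)+Z(25): 40≡14 → O
X(23)+U(20): 43≡17 → R
F(5)+Z(25): 30≡4 → E
U(20)+U(20): 40≡14 → O
C(2)+Z(25): 27≡1 → B
H(7)+U(20): 27≡1 → B
V(21)+Z(25): 46≡20 → U
B(1)+U(20): 21 → V
X(23)+Z(25): 48≡22 → W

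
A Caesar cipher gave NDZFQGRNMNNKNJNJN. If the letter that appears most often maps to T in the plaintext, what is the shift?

20

The most frequent ciphertext letter is N (appears 7 times).
N is position 13; T is position 19.
Shift = -6≡20.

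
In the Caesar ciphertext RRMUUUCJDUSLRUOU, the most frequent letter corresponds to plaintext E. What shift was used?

The most frequent ciphertext letter is U (appears 6 times).
U is position 20; E is position 4.
Shift = 16.

16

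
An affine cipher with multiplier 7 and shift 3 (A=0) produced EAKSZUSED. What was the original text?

The inverse of 7 mod 26 is 15, since 7·15=105≡1. Apply D(y)=15·(y−3) mod 26:
E(4): 15·(4−3)=15 → P
A(0): 15·(0−3)=-45≡7 → H
K(10): 15·(10−3)=105≡1 → B
S(18): 15·(18−3)=225≡17 → R
Z(25): 15·(25−3)=330≡18 → S
U(20): 15·(20−3)=255≡21 → V
S(18): 15·(18−3)=225≡17 → R
E(4): 15·(4−3)=15 → P
D(3): 15·(3−3)=0 → A

PHBRSVRPA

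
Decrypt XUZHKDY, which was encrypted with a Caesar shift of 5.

X(23): 23−5=18 → S
U(20): 20−5=15 → P
Z(25): 25−5=20 → U
H(7): 7−5=2 → C
K(10): 10−5=5 → F
D(3): 3−5=-2≡24 → Y
Y(24): 24−5=19 → T

SPUCFYT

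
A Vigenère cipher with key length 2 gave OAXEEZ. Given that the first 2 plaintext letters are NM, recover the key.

BO

Subtract each crib letter from the matching ciphertext letter (mod 26):
O(14)−N(13)=1 → B
A(0)−M(12)=-12≡14 → O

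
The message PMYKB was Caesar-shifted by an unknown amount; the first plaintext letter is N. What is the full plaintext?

NKWIZ

From the crib: P(15)−N(13)=2, so the shift is 2.
Subtract 2 from each ciphertext letter:
P(15): 15−2=13 → N
M(12): 12−2=10 → K
Y(24): 24−2=22 → W
K(10): 10−2=8 → I
B(1): 1−2=-1≡25 → Z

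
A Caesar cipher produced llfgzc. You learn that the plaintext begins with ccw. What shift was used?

From the crib: l(11)−c(2)=9, so the shift is 9.

9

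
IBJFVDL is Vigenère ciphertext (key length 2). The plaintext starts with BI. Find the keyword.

HT

Subtract each crib letter from the matching ciphertext letter (mod 26):
I(8)−B(1)=7 → H
B(1)−I(8)=-7≡19 → T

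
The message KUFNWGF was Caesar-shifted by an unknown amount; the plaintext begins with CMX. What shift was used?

From the crib: K(10)−C(2)=8, so the shift is 8.

8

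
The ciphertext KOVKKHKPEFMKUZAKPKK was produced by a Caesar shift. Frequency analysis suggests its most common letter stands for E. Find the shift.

The most frequent ciphertext letter is K (appears 8 times).
K is position 10; E is position 4.
Shift = 6.

6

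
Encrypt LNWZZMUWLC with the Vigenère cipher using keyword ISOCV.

Repeat the key across the message: ISOCVISOCV
L(11)+I(8): 19 → T
N(13)+S(18): 31≡5 → F
W(22)+O(14): 36≡10 → K
Z(25)+C(2): 27≡1 → B
Z(25)+V(21): 46≡20 → U
M(12)+I(8): 20 → U
U(20)+S(18): 38≡12 → M
W(22)+O(14): 36≡10 → K
L(11)+C(2): 13 → N
C(2)+V(21): 23 → X

TFKBUUMKNX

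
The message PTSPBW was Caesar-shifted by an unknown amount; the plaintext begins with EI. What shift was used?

From the crib: P(15)−E(4)=11, so the shift is 11.

11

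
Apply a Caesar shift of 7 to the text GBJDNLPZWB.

G(6): 6+7=13 → N
B(1): 1+7=8 → I
J(9): 9+7=16 → Q
D(3): 3+7=10 → K
N(13): 13+7=20 → U
L(11): 11+7=18 → S
P(15): 15+7=22 → W
Z(25): 25+7=32≡6 → G
W(22): 22+7=29≡3 → D
B(1): 1+7=8 → I

NIQKUSWGDI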